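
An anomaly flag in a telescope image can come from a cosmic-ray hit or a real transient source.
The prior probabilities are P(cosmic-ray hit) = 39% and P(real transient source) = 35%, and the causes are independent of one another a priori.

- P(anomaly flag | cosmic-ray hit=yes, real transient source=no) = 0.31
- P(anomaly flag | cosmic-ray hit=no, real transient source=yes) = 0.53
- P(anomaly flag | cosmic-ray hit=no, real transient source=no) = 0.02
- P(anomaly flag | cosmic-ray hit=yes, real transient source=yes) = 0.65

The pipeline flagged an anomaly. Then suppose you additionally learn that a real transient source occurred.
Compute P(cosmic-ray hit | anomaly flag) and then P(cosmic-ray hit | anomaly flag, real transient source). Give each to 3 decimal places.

P(cosmic-ray hit | anomaly flag) ≈ 0.580; P(cosmic-ray hit | anomaly flag, real transient source) ≈ 0.439

Weight on cosmic-ray hit=true, given the evidence: 0.078585 + 0.088725 = 0.167310
Denominator P(anomaly flag): 0.02·0.61·0.65 + 0.53·0.61·0.35 + 0.31·0.39·0.65 + 0.65·0.39·0.35 = 0.288395
P(cosmic-ray hit | anomaly flag) = 0.167310/0.288395 ≈ 0.580

Now also conditioning on real transient source=true:
Numerator (weight on configurations with cosmic-ray hit): 0.65·0.39 = 0.253500
Denominator P(anomaly flag | real transient source): 0.53·0.61 + 0.65·0.39 = 0.576800
P(cosmic-ray hit | anomaly flag, real transient source) = 0.253500/0.576800 ≈ 0.439
Conditioning on real transient source lowers the posterior on cosmic-ray hit: the classic explaining-away effect in a common-effect structure.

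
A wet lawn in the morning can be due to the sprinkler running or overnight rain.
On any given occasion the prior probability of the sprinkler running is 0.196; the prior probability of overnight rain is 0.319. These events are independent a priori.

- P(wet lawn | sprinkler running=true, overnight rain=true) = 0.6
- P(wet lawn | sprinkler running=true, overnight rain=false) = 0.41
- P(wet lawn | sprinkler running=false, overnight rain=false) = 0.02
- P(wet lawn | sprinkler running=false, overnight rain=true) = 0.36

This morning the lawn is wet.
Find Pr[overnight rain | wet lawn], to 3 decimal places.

P(wet lawn) = 0.02×0.804×0.681 + 0.36×0.804×0.319 + 0.41×0.196×0.681 + 0.6×0.196×0.319 = 0.010950 + 0.092331 + 0.054725 + 0.037514 = 0.195520
The overnight rain-present share is 0.092331 + 0.037514 = 0.129845.
Hence the posterior is 0.129845/0.195520 ≈ 0.664.

Pr[overnight rain | wet lawn] ≈ 0.664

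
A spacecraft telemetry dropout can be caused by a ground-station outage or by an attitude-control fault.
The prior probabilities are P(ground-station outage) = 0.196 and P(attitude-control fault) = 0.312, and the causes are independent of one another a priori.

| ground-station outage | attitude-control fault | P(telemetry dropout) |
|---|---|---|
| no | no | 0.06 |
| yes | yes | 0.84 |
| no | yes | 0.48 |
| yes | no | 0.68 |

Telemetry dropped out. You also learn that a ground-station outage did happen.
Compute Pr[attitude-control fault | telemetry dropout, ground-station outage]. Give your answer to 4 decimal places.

Enumerate both values of attitude-control fault and weight by the priors:
  P(telemetry dropout | ground-station outage) = 0.68×0.688 + 0.84×0.312
        = 0.467840 + 0.262080 = 0.729920
The terms with attitude-control fault present sum to 0.262080, so
  P(attitude-control fault | telemetry dropout, ground-station outage) = 0.262080 / 0.729920 ≈ 0.3591

Pr[attitude-control fault | telemetry dropout, ground-station outage] ≈ 0.3591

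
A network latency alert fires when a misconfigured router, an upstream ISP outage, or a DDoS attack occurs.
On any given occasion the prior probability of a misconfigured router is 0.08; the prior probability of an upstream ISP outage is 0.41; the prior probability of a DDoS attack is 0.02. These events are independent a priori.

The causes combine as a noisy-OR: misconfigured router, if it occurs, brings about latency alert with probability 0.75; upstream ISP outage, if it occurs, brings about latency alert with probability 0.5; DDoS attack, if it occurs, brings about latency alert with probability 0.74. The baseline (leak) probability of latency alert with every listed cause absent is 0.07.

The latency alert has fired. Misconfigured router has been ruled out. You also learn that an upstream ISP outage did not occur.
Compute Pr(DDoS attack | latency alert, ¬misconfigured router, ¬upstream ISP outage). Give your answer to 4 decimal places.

Under noisy-OR, P(latency alert | causes) = 1 − (1−0.07)·∏(1−qᵢ) over the active causes.
For the numerator, keep only DDoS attack=true terms: 0.7582×0.02 = 0.015164
The normalizing constant is 0.07×0.98 + 0.7582×0.02 = 0.083764
P(DDoS attack | latency alert, ¬misconfigured router, ¬upstream ISP outage) = 0.015164/0.083764 ≈ 0.1810

Pr(DDoS attack | latency alert, ¬misconfigured router, ¬upstream ISP outage) ≈ 0.1810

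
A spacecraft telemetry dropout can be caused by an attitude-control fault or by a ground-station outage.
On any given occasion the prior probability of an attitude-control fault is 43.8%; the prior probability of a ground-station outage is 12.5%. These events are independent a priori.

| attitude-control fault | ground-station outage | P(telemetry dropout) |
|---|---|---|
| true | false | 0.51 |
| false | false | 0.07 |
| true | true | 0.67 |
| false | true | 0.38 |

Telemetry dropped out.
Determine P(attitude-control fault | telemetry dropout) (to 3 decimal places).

Numerator (weight on configurations with attitude-control fault): 0.195458 + 0.036682 = 0.232140
The normalizing constant is 0.07*0.562*0.875 + 0.38*0.562*0.125 + 0.51*0.438*0.875 + 0.67*0.438*0.125 = 0.293258
P(attitude-control fault | telemetry dropout) = 0.232140/0.293258 ≈ 0.792

P(attitude-control fault | telemetry dropout) ≈ 0.792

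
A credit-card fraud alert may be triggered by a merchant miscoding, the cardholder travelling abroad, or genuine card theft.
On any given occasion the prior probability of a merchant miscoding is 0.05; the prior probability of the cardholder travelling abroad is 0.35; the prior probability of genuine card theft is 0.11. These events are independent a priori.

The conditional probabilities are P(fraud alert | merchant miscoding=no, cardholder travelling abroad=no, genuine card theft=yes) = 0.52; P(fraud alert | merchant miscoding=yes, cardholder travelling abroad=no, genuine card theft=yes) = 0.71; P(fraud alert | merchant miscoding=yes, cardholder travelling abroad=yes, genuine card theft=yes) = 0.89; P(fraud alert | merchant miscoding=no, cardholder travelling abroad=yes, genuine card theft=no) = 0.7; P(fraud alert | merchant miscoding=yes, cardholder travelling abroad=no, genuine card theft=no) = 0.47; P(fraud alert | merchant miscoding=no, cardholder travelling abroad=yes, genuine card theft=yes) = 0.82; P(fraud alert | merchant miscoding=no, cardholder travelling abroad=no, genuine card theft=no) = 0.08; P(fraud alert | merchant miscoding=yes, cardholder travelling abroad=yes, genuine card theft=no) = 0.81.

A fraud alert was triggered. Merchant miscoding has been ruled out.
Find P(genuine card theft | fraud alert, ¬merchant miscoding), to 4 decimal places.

Enumerate the 4 (cardholder travelling abroad, genuine card theft) configurations and weight by the priors:
  P(fraud alert | ¬merchant miscoding) = 0.08*0.65*0.89 + 0.52*0.65*0.11 + 0.7*0.35*0.89 + 0.82*0.35*0.11
        = 0.046280 + 0.037180 + 0.218050 + 0.031570 = 0.333080
The terms with genuine card theft present sum to 0.068750, so
  P(genuine card theft | fraud alert, ¬merchant miscoding) = 0.068750 / 0.333080 ≈ 0.2064

P(genuine card theft | fraud alert, ¬merchant miscoding) ≈ 0.2064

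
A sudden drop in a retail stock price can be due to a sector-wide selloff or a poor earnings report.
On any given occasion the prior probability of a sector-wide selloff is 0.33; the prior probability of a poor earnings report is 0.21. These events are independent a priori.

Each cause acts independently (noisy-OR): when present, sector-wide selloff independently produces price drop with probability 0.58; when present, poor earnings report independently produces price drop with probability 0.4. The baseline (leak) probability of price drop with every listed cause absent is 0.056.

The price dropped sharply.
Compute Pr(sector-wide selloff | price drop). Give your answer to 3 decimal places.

Under noisy-OR, P(price drop | causes) = 1 − (1−0.056)·∏(1−qᵢ) over the active causes.
Sum P(price drop|·) weighted by the priors over the 4 (sector-wide selloff, poor earnings report) configurations:
  P(price drop) = 0.056×0.67×0.79 + 0.4336×0.67×0.21 + 0.60352×0.33×0.79 + 0.762112×0.33×0.21
        = 0.029641 + 0.061008 + 0.157338 + 0.052814 = 0.300801
Configurations with sector-wide selloff contribute 0.210152, so
  P(sector-wide selloff | price drop) = 0.210152 / 0.300801 ≈ 0.699

Pr(sector-wide selloff | price drop) ≈ 0.699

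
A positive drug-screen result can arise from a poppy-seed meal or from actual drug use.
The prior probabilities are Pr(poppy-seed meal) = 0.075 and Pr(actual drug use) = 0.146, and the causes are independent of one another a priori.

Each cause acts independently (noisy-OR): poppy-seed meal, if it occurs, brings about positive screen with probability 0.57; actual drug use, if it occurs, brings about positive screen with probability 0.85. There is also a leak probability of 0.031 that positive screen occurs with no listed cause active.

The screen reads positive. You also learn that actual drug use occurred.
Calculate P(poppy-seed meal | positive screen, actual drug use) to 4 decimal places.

Under noisy-OR, P(positive screen | causes) = 1 − (1−0.031)·∏(1−qᵢ) over the active causes.
Weight on poppy-seed meal=true, given the evidence: 0.937499*0.075 = 0.070312
Normalizer over all consistent configurations: 0.85465*0.925 + 0.937499*0.075 = 0.860863
Posterior = 0.070312 / 0.860863 ≈ 0.0817

P(poppy-seed meal | positive screen, actual drug use) ≈ 0.0817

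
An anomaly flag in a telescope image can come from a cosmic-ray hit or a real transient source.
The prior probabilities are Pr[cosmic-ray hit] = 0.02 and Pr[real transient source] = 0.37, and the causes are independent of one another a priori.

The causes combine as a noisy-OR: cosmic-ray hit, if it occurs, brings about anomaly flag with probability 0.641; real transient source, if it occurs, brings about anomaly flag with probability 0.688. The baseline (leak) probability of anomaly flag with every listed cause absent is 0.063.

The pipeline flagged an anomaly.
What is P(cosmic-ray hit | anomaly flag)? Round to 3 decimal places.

P(cosmic-ray hit | anomaly flag) ≈ 0.048

Under noisy-OR, P(anomaly flag | causes) = 1 − (1−0.063)·∏(1−qᵢ) over the active causes.
Sum P(anomaly flag|·) weighted by the priors over the 4 (cosmic-ray hit, real transient source) configurations:
  P(anomaly flag) = 0.063*0.98*0.63 + 0.707656*0.98*0.37 + 0.663617*0.02*0.63 + 0.895049*0.02*0.37
        = 0.038896 + 0.256596 + 0.008362 + 0.006623 = 0.310477
Keeping only the cosmic-ray hit-present terms gives 0.014985, so
  P(cosmic-ray hit | anomaly flag) = 0.014985 / 0.310477 ≈ 0.048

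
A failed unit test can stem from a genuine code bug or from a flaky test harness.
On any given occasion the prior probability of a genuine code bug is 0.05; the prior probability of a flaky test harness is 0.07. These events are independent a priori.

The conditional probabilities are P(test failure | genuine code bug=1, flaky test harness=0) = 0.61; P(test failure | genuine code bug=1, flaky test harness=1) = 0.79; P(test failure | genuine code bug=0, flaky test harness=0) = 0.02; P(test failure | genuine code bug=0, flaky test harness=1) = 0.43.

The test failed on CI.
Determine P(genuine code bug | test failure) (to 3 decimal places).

P(genuine code bug | test failure) ≈ 0.402

Numerator (weight on configurations with genuine code bug): 0.028365 + 0.002765 = 0.031130
Denominator P(test failure): 0.02*0.95*0.93 + 0.43*0.95*0.07 + 0.61*0.05*0.93 + 0.79*0.05*0.07 = 0.077395
P(genuine code bug | test failure) = 0.031130/0.077395 ≈ 0.402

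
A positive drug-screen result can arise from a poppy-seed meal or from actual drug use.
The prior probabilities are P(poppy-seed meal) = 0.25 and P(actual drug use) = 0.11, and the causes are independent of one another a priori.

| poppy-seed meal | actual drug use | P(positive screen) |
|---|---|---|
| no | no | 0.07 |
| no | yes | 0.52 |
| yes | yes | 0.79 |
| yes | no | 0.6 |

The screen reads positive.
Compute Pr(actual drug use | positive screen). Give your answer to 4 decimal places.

Numerator (weight on configurations with actual drug use): 0.042900 + 0.021725 = 0.064625
Normalizer over all consistent configurations: 0.07×0.75×0.89 + 0.52×0.75×0.11 + 0.6×0.25×0.89 + 0.79×0.25×0.11 = 0.244850
P(actual drug use | positive screen) = 0.064625/0.244850 ≈ 0.2639

Pr(actual drug use | positive screen) ≈ 0.2639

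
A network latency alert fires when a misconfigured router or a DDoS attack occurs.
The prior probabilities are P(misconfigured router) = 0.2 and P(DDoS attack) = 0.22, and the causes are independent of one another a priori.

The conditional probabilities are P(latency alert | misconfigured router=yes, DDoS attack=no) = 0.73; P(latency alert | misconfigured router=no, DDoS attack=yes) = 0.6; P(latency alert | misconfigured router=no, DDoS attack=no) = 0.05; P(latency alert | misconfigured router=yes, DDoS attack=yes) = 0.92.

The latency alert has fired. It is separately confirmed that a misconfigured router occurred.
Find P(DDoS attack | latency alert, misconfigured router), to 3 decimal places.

Enumerate both values of DDoS attack and weight by the priors:
  P(latency alert | misconfigured router) = 0.73×0.78 + 0.92×0.22
        = 0.569400 + 0.202400 = 0.771800
Configurations with DDoS attack contribute 0.202400, so
  P(DDoS attack | latency alert, misconfigured router) = 0.202400 / 0.771800 ≈ 0.262

P(DDoS attack | latency alert, misconfigured router) ≈ 0.262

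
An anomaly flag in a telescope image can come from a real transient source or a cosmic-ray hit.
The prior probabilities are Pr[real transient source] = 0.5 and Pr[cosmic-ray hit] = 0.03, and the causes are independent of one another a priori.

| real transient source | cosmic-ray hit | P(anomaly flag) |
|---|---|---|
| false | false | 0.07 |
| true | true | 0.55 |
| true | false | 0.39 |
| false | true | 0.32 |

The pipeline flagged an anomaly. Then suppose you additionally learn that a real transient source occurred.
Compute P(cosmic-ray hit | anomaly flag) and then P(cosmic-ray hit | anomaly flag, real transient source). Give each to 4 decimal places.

P(cosmic-ray hit | anomaly flag) ≈ 0.0553; P(cosmic-ray hit | anomaly flag, real transient source) ≈ 0.0418

P(anomaly flag) = 0.07·0.5·0.97 + 0.32·0.5·0.03 + 0.39·0.5·0.97 + 0.55·0.5·0.03 = 0.033950 + 0.004800 + 0.189150 + 0.008250 = 0.236150
The cosmic-ray hit-present share is 0.004800 + 0.008250 = 0.013050.
Hence the posterior is 0.013050/0.236150 ≈ 0.0553.

With the extra evidence:
Weight on cosmic-ray hit=true, given the evidence: 0.55*0.03 = 0.016500
Normalizer over all consistent configurations: 0.39*0.97 + 0.55*0.03 = 0.394800
P(cosmic-ray hit | anomaly flag, real transient source) = 0.016500/0.394800 ≈ 0.0418
The drop from 0.0553 to 0.0418 is the explaining-away (discounting) effect.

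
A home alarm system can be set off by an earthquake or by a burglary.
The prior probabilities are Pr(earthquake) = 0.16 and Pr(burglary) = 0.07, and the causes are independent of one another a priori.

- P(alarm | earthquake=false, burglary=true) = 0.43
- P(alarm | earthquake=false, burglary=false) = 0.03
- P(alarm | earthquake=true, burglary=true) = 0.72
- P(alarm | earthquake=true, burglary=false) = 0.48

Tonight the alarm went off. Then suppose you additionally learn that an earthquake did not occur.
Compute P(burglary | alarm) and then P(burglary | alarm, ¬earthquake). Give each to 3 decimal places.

Weight on burglary=true, given the evidence: 0.025284 + 0.008064 = 0.033348
Normalizer over all consistent configurations: 0.03*0.84*0.93 + 0.43*0.84*0.07 + 0.48*0.16*0.93 + 0.72*0.16*0.07 = 0.128208
Posterior = 0.033348 / 0.128208 ≈ 0.260

Now condition on the additional information:
Weight on burglary=true, given the evidence: 0.43·0.07 = 0.030100
Normalizer over all consistent configurations: 0.03·0.93 + 0.43·0.07 = 0.058000
P(burglary | alarm, ¬earthquake) = 0.030100/0.058000 ≈ 0.519
Ruling out earthquake raises the posterior on burglary — the flip side of explaining away.

P(burglary | alarm) ≈ 0.260; P(burglary | alarm, ¬earthquake) ≈ 0.519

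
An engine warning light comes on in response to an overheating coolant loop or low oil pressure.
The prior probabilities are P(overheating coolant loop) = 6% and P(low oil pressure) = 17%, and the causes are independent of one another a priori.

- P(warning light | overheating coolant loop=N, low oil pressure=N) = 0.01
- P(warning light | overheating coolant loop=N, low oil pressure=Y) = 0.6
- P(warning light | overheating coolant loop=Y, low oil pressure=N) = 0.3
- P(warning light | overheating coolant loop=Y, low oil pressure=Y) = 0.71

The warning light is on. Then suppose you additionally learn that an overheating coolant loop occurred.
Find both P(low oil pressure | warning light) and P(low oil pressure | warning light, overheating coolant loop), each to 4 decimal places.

P(low oil pressure | warning light) ≈ 0.8193; P(low oil pressure | warning light, overheating coolant loop) ≈ 0.3265

Sum P(warning light|·) weighted by the priors over the 4 (overheating coolant loop, low oil pressure) configurations:
  P(warning light) = 0.01·0.94·0.83 + 0.6·0.94·0.17 + 0.3·0.06·0.83 + 0.71·0.06·0.17
        = 0.007802 + 0.095880 + 0.014940 + 0.007242 = 0.125864
Keeping only the low oil pressure-present terms gives 0.103122, so
  P(low oil pressure | warning light) = 0.103122 / 0.125864 ≈ 0.8193

With the extra evidence:
Numerator (weight on configurations with low oil pressure): 0.71·0.17 = 0.120700
The normalizing constant is 0.3·0.83 + 0.71·0.17 = 0.369700
Posterior = 0.120700 / 0.369700 ≈ 0.3265
— overheating coolant loop explains away the evidence for low oil pressure.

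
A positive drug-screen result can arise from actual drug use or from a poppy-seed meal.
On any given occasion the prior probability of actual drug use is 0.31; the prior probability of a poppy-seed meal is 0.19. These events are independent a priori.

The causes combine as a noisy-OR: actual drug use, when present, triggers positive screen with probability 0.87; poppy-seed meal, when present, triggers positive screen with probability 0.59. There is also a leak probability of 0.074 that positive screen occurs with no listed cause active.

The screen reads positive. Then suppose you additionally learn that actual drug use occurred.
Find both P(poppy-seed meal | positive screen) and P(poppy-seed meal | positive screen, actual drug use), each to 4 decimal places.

P(poppy-seed meal | positive screen) ≈ 0.3437; P(poppy-seed meal | positive screen, actual drug use) ≈ 0.2022

Under noisy-OR, P(positive screen | causes) = 1 − (1−0.074)·∏(1−qᵢ) over the active causes.
For the numerator, keep only poppy-seed meal=true terms: 0.081327 + 0.055993 = 0.137320
Normalizer over all consistent configurations: 0.074×0.69×0.81 + 0.62034×0.69×0.19 + 0.87962×0.31×0.81 + 0.950644×0.31×0.19 = 0.399552
Posterior = 0.137320 / 0.399552 ≈ 0.3437

Now also conditioning on actual drug use=true:
P(positive screen | actual drug use) = 0.87962×0.81 + 0.950644×0.19 = 0.712492 + 0.180622 = 0.893114
Of this, 0.180622 comes from 0.950644×0.19 (the poppy-seed meal=true cases).
P(poppy-seed meal | positive screen, actual drug use) = 0.180622 / 0.893114 ≈ 0.2022
— actual drug use explains away the evidence for poppy-seed meal.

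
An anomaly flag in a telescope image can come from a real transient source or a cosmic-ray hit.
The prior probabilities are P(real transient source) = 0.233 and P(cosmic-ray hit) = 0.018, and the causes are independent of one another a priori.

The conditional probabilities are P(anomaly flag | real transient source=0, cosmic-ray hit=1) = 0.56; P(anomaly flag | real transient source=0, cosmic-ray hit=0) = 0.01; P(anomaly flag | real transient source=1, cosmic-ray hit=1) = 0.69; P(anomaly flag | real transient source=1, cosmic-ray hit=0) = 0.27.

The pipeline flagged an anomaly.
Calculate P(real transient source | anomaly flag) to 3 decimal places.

P(real transient source | anomaly flag) ≈ 0.809

P(anomaly flag) = 0.01×0.767×0.982 + 0.56×0.767×0.018 + 0.27×0.233×0.982 + 0.69×0.233×0.018 = 0.007532 + 0.007731 + 0.061778 + 0.002894 = 0.079935
The real transient source-present share is 0.061778 + 0.002894 = 0.064672.
Hence the posterior is 0.064672/0.079935 ≈ 0.809.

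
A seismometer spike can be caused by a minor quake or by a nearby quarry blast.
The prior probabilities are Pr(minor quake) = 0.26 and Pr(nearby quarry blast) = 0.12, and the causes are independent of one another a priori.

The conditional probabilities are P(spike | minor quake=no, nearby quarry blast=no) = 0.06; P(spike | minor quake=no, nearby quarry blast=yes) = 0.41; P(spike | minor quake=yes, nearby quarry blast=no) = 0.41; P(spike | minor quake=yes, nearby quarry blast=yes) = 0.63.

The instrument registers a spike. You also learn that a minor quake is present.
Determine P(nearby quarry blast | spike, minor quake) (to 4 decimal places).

Numerator (weight on configurations with nearby quarry blast): 0.63×0.12 = 0.075600
The normalizing constant is 0.41×0.88 + 0.63×0.12 = 0.436400
Posterior = 0.075600 / 0.436400 ≈ 0.1732

P(nearby quarry blast | spike, minor quake) ≈ 0.1732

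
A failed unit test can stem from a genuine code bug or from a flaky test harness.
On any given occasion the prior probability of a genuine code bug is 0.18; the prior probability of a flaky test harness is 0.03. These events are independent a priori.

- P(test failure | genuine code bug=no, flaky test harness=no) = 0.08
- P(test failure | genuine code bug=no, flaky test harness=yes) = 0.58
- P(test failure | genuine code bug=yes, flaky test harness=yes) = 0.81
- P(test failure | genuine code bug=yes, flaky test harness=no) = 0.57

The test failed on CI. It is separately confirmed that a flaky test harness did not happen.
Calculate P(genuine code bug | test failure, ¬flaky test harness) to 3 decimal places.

P(genuine code bug | test failure, ¬flaky test harness) ≈ 0.610

P(test failure | ¬flaky test harness) = 0.08×0.82 + 0.57×0.18 = 0.065600 + 0.102600 = 0.168200
Of this, 0.102600 comes from 0.57×0.18 (the genuine code bug=true cases).
P(genuine code bug | test failure, ¬flaky test harness) = 0.102600 / 0.168200 ≈ 0.610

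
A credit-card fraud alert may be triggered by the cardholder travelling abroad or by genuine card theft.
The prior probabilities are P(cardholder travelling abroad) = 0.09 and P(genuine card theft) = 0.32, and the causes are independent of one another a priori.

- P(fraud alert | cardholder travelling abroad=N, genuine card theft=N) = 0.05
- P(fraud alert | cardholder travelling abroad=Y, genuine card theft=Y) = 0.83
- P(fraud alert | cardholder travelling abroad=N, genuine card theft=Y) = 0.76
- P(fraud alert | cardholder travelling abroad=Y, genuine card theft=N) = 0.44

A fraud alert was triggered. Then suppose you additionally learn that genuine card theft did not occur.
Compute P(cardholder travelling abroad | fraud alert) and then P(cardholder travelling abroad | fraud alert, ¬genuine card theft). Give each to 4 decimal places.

By total probability over the 4 (cardholder travelling abroad, genuine card theft) configurations:
  P(fraud alert) = 0.05×0.91×0.68 + 0.76×0.91×0.32 + 0.44×0.09×0.68 + 0.83×0.09×0.32
        = 0.030940 + 0.221312 + 0.026928 + 0.023904 = 0.303084
The terms with cardholder travelling abroad present sum to 0.050832, so
  P(cardholder travelling abroad | fraud alert) = 0.050832 / 0.303084 ≈ 0.1677

With the extra evidence:
P(fraud alert | ¬genuine card theft) = 0.05*0.91 + 0.44*0.09 = 0.045500 + 0.039600 = 0.085100
Of this, 0.039600 comes from 0.44*0.09 (the cardholder travelling abroad=true cases).
Hence the posterior is 0.039600/0.085100 ≈ 0.4653.
Ruling out genuine card theft raises the posterior on cardholder travelling abroad — the flip side of explaining away.

P(cardholder travelling abroad | fraud alert) ≈ 0.1677; P(cardholder travelling abroad | fraud alert, ¬genuine card theft) ≈ 0.4653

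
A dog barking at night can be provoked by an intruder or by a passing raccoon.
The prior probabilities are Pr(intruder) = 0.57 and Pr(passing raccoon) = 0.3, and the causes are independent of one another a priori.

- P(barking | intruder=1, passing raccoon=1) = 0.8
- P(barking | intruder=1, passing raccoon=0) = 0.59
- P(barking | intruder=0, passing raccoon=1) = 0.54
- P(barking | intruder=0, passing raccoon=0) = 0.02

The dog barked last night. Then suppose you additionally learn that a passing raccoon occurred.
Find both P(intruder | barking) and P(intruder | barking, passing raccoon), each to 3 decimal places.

P(intruder | barking) ≈ 0.831; P(intruder | barking, passing raccoon) ≈ 0.663

P(barking) = 0.02·0.43·0.7 + 0.54·0.43·0.3 + 0.59·0.57·0.7 + 0.8·0.57·0.3 = 0.006020 + 0.069660 + 0.235410 + 0.136800 = 0.447890
Of this, 0.372210 comes from 0.235410 + 0.136800 (the intruder=true cases).
Hence the posterior is 0.372210/0.447890 ≈ 0.831.

Now condition on the additional information:
P(barking | passing raccoon) = 0.54*0.43 + 0.8*0.57 = 0.232200 + 0.456000 = 0.688200
The intruder-present share is 0.8*0.57 = 0.456000.
So P(intruder | barking, passing raccoon) = 0.456000/0.688200 ≈ 0.663.
— passing raccoon explains away the evidence for intruder.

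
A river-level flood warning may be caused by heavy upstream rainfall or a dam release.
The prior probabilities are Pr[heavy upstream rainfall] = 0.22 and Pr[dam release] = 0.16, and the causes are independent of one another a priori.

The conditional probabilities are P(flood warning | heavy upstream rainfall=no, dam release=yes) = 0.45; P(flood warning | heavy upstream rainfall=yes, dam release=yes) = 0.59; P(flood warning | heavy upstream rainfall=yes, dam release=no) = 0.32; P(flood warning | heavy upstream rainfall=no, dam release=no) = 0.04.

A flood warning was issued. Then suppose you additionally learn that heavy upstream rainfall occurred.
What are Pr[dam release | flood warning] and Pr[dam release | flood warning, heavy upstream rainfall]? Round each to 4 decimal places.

P(flood warning) = 0.04*0.78*0.84 + 0.45*0.78*0.16 + 0.32*0.22*0.84 + 0.59*0.22*0.16 = 0.026208 + 0.056160 + 0.059136 + 0.020768 = 0.162272
Restricting to configurations with dam release present: 0.056160 + 0.020768 = 0.076928.
So P(dam release | flood warning) = 0.076928/0.162272 ≈ 0.4741.

Now also conditioning on heavy upstream rainfall=true:
Sum P(flood warning|·) weighted by the priors over both values of dam release:
  P(flood warning | heavy upstream rainfall) = 0.32·0.84 + 0.59·0.16
        = 0.268800 + 0.094400 = 0.363200
Configurations with dam release contribute 0.094400, so
  P(dam release | flood warning, heavy upstream rainfall) = 0.094400 / 0.363200 ≈ 0.2599
The drop from 0.4741 to 0.2599 is the explaining-away (discounting) effect.

Pr[dam release | flood warning] ≈ 0.4741; Pr[dam release | flood warning, heavy upstream rainfall] ≈ 0.2599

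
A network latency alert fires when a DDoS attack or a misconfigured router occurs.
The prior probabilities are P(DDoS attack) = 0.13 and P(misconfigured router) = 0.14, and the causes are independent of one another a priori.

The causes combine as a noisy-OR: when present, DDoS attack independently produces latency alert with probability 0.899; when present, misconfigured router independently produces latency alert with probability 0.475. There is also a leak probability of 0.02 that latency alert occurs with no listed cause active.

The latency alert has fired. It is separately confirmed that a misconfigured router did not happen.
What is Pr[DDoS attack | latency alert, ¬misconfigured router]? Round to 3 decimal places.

Under noisy-OR, P(latency alert | causes) = 1 − (1−0.02)·∏(1−qᵢ) over the active causes.
Sum P(latency alert|·) weighted by the priors over both values of DDoS attack:
  P(latency alert | ¬misconfigured router) = 0.02·0.87 + 0.90102·0.13
        = 0.017400 + 0.117133 = 0.134533
The terms with DDoS attack present sum to 0.117133, so
  P(DDoS attack | latency alert, ¬misconfigured router) = 0.117133 / 0.134533 ≈ 0.871

Pr[DDoS attack | latency alert, ¬misconfigured router] ≈ 0.871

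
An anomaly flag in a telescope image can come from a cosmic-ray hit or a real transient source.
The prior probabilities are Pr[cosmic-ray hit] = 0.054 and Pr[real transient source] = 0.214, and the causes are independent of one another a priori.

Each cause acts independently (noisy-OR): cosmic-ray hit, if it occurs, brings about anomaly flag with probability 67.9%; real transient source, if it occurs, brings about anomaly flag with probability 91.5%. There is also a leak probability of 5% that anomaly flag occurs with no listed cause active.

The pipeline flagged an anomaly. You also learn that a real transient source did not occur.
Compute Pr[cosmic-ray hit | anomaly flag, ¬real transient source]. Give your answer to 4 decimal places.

Pr[cosmic-ray hit | anomaly flag, ¬real transient source] ≈ 0.4424

Under noisy-OR, P(anomaly flag | causes) = 1 − (1−0.05)·∏(1−qᵢ) over the active causes.
For the numerator, keep only cosmic-ray hit=true terms: 0.69505·0.054 = 0.037533
The normalizing constant is 0.05·0.946 + 0.69505·0.054 = 0.084833
Posterior = 0.037533 / 0.084833 ≈ 0.4424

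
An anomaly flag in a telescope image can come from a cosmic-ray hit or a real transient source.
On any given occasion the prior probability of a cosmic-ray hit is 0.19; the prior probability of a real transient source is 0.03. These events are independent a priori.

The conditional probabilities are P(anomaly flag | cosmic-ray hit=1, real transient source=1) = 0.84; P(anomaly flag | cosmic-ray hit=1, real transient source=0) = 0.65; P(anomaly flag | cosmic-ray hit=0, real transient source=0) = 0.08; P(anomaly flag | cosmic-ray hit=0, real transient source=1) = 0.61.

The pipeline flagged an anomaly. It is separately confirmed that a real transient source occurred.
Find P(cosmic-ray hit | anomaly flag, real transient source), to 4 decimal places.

P(cosmic-ray hit | anomaly flag, real transient source) ≈ 0.2441

P(anomaly flag | real transient source) = 0.61×0.81 + 0.84×0.19 = 0.494100 + 0.159600 = 0.653700
Of this, 0.159600 comes from 0.84×0.19 (the cosmic-ray hit=true cases).
P(cosmic-ray hit | anomaly flag, real transient source) = 0.159600 / 0.653700 ≈ 0.2441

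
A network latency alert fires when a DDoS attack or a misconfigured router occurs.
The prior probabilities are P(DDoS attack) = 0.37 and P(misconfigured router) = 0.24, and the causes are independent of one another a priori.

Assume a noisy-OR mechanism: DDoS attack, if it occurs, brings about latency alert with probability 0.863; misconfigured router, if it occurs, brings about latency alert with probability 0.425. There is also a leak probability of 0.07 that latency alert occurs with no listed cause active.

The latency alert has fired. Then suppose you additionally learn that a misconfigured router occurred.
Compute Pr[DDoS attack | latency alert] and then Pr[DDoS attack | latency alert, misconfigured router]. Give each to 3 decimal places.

Under noisy-OR, P(latency alert | causes) = 1 − (1−0.07)·∏(1−qᵢ) over the active causes.
P(latency alert) = 0.07·0.63·0.76 + 0.46525·0.63·0.24 + 0.87259·0.37·0.76 + 0.926739·0.37·0.24 = 0.033516 + 0.070346 + 0.245372 + 0.082294 = 0.431528
Of this, 0.327666 comes from 0.245372 + 0.082294 (the DDoS attack=true cases).
Hence the posterior is 0.327666/0.431528 ≈ 0.759.

Now also conditioning on misconfigured router=true:
Sum P(latency alert|·) weighted by the priors over both values of DDoS attack:
  P(latency alert | misconfigured router) = 0.46525·0.63 + 0.926739·0.37
        = 0.293108 + 0.342893 = 0.636001
Configurations with DDoS attack contribute 0.342893, so
  P(DDoS attack | latency alert, misconfigured router) = 0.342893 / 0.636001 ≈ 0.539

Pr[DDoS attack | latency alert] ≈ 0.759; Pr[DDoS attack | latency alert, misconfigured router] ≈ 0.539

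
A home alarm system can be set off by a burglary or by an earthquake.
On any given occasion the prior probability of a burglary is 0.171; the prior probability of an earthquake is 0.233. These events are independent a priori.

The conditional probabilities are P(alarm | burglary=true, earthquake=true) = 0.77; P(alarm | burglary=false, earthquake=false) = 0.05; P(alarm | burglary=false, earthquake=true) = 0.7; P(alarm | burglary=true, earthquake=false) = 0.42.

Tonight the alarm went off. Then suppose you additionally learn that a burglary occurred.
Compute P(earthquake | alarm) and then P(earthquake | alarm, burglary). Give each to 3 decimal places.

Weight on earthquake=true, given the evidence: 0.135210 + 0.030679 = 0.165889
Normalizer over all consistent configurations: 0.05×0.829×0.767 + 0.7×0.829×0.233 + 0.42×0.171×0.767 + 0.77×0.171×0.233 = 0.252767
P(earthquake | alarm) = 0.165889/0.252767 ≈ 0.656

Now condition on the additional information:
Sum P(alarm|·) weighted by the priors over both values of earthquake:
  P(alarm | burglary) = 0.42·0.767 + 0.77·0.233
        = 0.322140 + 0.179410 = 0.501550
Configurations with earthquake contribute 0.179410, so
  P(earthquake | alarm, burglary) = 0.179410 / 0.501550 ≈ 0.358

P(earthquake | alarm) ≈ 0.656; P(earthquake | alarm, burglary) ≈ 0.358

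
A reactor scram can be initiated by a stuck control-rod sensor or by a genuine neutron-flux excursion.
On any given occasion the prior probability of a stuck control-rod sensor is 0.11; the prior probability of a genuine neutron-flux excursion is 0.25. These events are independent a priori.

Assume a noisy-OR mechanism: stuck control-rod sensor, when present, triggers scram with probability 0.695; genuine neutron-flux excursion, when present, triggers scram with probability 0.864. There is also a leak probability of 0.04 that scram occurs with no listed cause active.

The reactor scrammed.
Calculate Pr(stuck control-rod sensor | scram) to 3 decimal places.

Pr(stuck control-rod sensor | scram) ≈ 0.278

Under noisy-OR, P(scram | causes) = 1 − (1−0.04)·∏(1−qᵢ) over the active causes.
P(scram) = 0.04*0.89*0.75 + 0.86944*0.89*0.25 + 0.7072*0.11*0.75 + 0.960179*0.11*0.25 = 0.026700 + 0.193450 + 0.058344 + 0.026405 = 0.304899
Restricting to configurations with stuck control-rod sensor present: 0.058344 + 0.026405 = 0.084749.
Hence the posterior is 0.084749/0.304899 ≈ 0.278.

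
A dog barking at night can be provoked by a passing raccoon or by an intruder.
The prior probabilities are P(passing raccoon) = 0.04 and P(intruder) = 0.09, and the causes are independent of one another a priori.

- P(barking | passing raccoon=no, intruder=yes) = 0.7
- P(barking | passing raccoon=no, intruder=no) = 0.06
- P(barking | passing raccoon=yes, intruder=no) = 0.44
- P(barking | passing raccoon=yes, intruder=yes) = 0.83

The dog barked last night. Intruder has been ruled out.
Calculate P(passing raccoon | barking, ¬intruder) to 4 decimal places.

For the numerator, keep only passing raccoon=true terms: 0.44*0.04 = 0.017600
Normalizer over all consistent configurations: 0.06*0.96 + 0.44*0.04 = 0.075200
Posterior = 0.017600 / 0.075200 ≈ 0.2340

P(passing raccoon | barking, ¬intruder) ≈ 0.2340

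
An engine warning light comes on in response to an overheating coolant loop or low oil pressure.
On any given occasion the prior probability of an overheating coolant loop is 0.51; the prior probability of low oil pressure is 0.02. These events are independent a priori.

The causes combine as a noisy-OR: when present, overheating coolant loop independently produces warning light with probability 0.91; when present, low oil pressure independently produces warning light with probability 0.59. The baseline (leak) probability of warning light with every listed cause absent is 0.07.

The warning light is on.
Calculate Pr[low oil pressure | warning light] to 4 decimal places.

Under noisy-OR, P(warning light | causes) = 1 − (1−0.07)·∏(1−qᵢ) over the active causes.
By total probability over the 4 (overheating coolant loop, low oil pressure) configurations:
  P(warning light) = 0.07*0.49*0.98 + 0.6187*0.49*0.02 + 0.9163*0.51*0.98 + 0.965683*0.51*0.02
        = 0.033614 + 0.006063 + 0.457967 + 0.009850 = 0.507494
The terms with low oil pressure present sum to 0.015913, so
  P(low oil pressure | warning light) = 0.015913 / 0.507494 ≈ 0.0314

Pr[low oil pressure | warning light] ≈ 0.0314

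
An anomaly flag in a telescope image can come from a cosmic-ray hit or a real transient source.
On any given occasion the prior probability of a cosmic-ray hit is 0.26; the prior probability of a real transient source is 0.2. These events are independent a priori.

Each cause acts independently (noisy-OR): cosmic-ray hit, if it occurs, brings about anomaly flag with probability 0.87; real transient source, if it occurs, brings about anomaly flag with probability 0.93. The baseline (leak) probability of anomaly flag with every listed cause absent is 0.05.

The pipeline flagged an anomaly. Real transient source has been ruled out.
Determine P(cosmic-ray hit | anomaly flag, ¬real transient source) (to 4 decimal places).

Under noisy-OR, P(anomaly flag | causes) = 1 − (1−0.05)·∏(1−qᵢ) over the active causes.
For the numerator, keep only cosmic-ray hit=true terms: 0.8765*0.26 = 0.227890
Denominator P(anomaly flag | ¬real transient source): 0.05*0.74 + 0.8765*0.26 = 0.264890
Posterior = 0.227890 / 0.264890 ≈ 0.8603

P(cosmic-ray hit | anomaly flag, ¬real transient source) ≈ 0.8603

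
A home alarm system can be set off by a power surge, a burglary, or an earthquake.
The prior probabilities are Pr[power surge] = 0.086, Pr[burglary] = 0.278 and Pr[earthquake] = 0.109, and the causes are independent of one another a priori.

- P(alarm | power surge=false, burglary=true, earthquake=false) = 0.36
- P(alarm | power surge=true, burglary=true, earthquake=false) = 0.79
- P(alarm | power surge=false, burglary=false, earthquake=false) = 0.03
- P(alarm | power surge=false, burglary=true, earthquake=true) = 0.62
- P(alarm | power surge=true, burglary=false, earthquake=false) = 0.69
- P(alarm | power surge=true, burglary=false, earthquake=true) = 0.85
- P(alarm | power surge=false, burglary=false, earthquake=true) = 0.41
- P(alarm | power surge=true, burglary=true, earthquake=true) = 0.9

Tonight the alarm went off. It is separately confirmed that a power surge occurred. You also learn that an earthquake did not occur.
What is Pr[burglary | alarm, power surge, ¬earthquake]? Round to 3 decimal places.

Pr[burglary | alarm, power surge, ¬earthquake] ≈ 0.306

Sum P(alarm|·) weighted by the priors over both values of burglary:
  P(alarm | power surge, ¬earthquake) = 0.69×0.722 + 0.79×0.278
        = 0.498180 + 0.219620 = 0.717800
Keeping only the burglary-present terms gives 0.219620, so
  P(burglary | alarm, power surge, ¬earthquake) = 0.219620 / 0.717800 ≈ 0.306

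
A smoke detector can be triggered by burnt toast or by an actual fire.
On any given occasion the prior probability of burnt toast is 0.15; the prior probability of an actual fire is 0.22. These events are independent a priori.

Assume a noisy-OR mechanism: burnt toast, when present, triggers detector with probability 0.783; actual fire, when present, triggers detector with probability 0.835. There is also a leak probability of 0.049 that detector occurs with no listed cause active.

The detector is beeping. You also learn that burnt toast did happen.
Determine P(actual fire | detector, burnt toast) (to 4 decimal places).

Under noisy-OR, P(detector | causes) = 1 − (1−0.049)·∏(1−qᵢ) over the active causes.
Numerator (weight on configurations with actual fire): 0.965949*0.22 = 0.212509
Normalizer over all consistent configurations: 0.793633*0.78 + 0.965949*0.22 = 0.831543
P(actual fire | detector, burnt toast) = 0.212509/0.831543 ≈ 0.2556

P(actual fire | detector, burnt toast) ≈ 0.2556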